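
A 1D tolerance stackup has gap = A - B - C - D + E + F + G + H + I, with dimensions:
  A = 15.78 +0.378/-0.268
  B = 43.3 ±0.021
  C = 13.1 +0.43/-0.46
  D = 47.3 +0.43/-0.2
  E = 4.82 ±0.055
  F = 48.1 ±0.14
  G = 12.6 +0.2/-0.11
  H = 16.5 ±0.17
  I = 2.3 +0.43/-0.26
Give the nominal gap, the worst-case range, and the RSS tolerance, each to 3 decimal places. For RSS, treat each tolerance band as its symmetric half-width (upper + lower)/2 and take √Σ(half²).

nominal=-3.600 wc=[-5.484,-1.546] rss=0.772

Stack each dimension's contribution:
  +A: nom +15.780 → Σnom=15.780; wc +0.378/-0.268 → slack +0.378/-0.268; half-tol=0.323, Σhalf²=0.104329
  -B: nom -43.300 → Σnom=-27.520; wc +0.021/-0.021 → slack +0.399/-0.289; half-tol=0.021, Σhalf²=0.104770
  -C: nom -13.100 → Σnom=-40.620; wc +0.460/-0.430 → slack +0.859/-0.719; half-tol=0.445, Σhalf²=0.302795
  -D: nom -47.300 → Σnom=-87.920; wc +0.200/-0.430 → slack +1.059/-1.149; half-tol=0.315, Σhalf²=0.402020
  +E: nom +4.820 → Σnom=-83.100; wc +0.055/-0.055 → slack +1.114/-1.204; half-tol=0.055, Σhalf²=0.405045
  +F: nom +48.100 → Σnom=-35.000; wc +0.140/-0.140 → slack +1.254/-1.344; half-tol=0.140, Σhalf²=0.424645
  +G: nom +12.600 → Σnom=-22.400; wc +0.200/-0.110 → slack +1.454/-1.454; half-tol=0.155, Σhalf²=0.448670
  +H: nom +16.500 → Σnom=-5.900; wc +0.170/-0.170 → slack +1.624/-1.624; half-tol=0.170, Σhalf²=0.477570
  +I: nom +2.300 → Σnom=-3.600; wc +0.430/-0.260 → slack +2.054/-1.884; half-tol=0.345, Σhalf²=0.596595
Nominal = -3.600. Worst-case = [-3.600 - 1.884, -3.600 + 2.054] = [-5.484, -1.546]. RSS = √0.596595 = 0.772.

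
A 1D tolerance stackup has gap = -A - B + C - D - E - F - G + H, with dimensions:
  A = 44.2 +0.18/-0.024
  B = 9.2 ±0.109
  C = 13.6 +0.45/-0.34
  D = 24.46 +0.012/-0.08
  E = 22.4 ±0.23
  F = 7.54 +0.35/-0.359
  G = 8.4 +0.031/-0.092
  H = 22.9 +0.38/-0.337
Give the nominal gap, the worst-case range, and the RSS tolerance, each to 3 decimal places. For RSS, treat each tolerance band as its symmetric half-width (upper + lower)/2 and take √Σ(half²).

Stack each dimension's contribution:
  -A: nom -44.200 → Σnom=-44.200; wc +0.024/-0.180 → slack +0.024/-0.180; half-tol=0.102, Σhalf²=0.010404
  -B: nom -9.200 → Σnom=-53.400; wc +0.109/-0.109 → slack +0.133/-0.289; half-tol=0.109, Σhalf²=0.022285
  +C: nom +13.600 → Σnom=-39.800; wc +0.450/-0.340 → slack +0.583/-0.629; half-tol=0.395, Σhalf²=0.178310
  -D: nom -24.460 → Σnom=-64.260; wc +0.080/-0.012 → slack +0.663/-0.641; half-tol=0.046, Σhalf²=0.180426
  -E: nom -22.400 → Σnom=-86.660; wc +0.230/-0.230 → slack +0.893/-0.871; half-tol=0.230, Σhalf²=0.233326
  -F: nom -7.540 → Σnom=-94.200; wc +0.359/-0.350 → slack +1.252/-1.221; half-tol=0.354, Σhalf²=0.358996
  -G: nom -8.400 → Σnom=-102.600; wc +0.092/-0.031 → slack +1.344/-1.252; half-tol=0.061, Σhalf²=0.362779
  +H: nom +22.900 → Σnom=-79.700; wc +0.380/-0.337 → slack +1.724/-1.589; half-tol=0.359, Σhalf²=0.491301
Nominal = -79.700. Worst-case = [-79.700 - 1.589, -79.700 + 1.724] = [-81.289, -77.976]. RSS = √0.491301 = 0.701.

nominal=-79.700 wc=[-81.289,-77.976] rss=0.701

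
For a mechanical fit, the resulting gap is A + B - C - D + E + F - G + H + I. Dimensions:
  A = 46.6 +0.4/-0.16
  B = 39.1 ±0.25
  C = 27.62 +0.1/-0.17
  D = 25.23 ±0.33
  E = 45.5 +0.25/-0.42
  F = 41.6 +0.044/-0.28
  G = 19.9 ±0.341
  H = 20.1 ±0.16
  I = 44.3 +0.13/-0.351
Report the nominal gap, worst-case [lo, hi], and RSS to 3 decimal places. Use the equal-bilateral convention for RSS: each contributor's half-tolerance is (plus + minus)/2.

nominal=164.450 wc=[162.058,166.525] rss=0.779

Stack each dimension's contribution:
  +A: nom +46.600 → Σnom=46.600; wc +0.400/-0.160 → slack +0.400/-0.160; half-tol=0.280, Σhalf²=0.078400
  +B: nom +39.100 → Σnom=85.700; wc +0.250/-0.250 → slack +0.650/-0.410; half-tol=0.250, Σhalf²=0.140900
  -C: nom -27.620 → Σnom=58.080; wc +0.170/-0.100 → slack +0.820/-0.510; half-tol=0.135, Σhalf²=0.159125
  -D: nom -25.230 → Σnom=32.850; wc +0.330/-0.330 → slack +1.150/-0.840; half-tol=0.330, Σhalf²=0.268025
  +E: nom +45.500 → Σnom=78.350; wc +0.250/-0.420 → slack +1.400/-1.260; half-tol=0.335, Σhalf²=0.380250
  +F: nom +41.600 → Σnom=119.950; wc +0.044/-0.280 → slack +1.444/-1.540; half-tol=0.162, Σhalf²=0.406494
  -G: nom -19.900 → Σnom=100.050; wc +0.341/-0.341 → slack +1.785/-1.881; half-tol=0.341, Σhalf²=0.522775
  +H: nom +20.100 → Σnom=120.150; wc +0.160/-0.160 → slack +1.945/-2.041; half-tol=0.160, Σhalf²=0.548375
  +I: nom +44.300 → Σnom=164.450; wc +0.130/-0.351 → slack +2.075/-2.392; half-tol=0.240, Σhalf²=0.606215
Nominal = 164.450. Worst-case = [164.450 - 2.392, 164.450 + 2.075] = [162.058, 166.525]. RSS = √0.606215 = 0.779.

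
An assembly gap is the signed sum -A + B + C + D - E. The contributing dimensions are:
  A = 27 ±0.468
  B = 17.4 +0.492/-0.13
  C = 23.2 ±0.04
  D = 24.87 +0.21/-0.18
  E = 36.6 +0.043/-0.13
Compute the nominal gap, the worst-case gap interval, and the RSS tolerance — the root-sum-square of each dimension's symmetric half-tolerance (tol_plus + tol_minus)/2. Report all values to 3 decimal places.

Stack each dimension's contribution:
  -A: nom -27.000 → Σnom=-27.000; wc +0.468/-0.468 → slack +0.468/-0.468; half-tol=0.468, Σhalf²=0.219024
  +B: nom +17.400 → Σnom=-9.600; wc +0.492/-0.130 → slack +0.960/-0.598; half-tol=0.311, Σhalf²=0.315745
  +C: nom +23.200 → Σnom=13.600; wc +0.040/-0.040 → slack +1.000/-0.638; half-tol=0.040, Σhalf²=0.317345
  +D: nom +24.870 → Σnom=38.470; wc +0.210/-0.180 → slack +1.210/-0.818; half-tol=0.195, Σhalf²=0.355370
  -E: nom -36.600 → Σnom=1.870; wc +0.130/-0.043 → slack +1.340/-0.861; half-tol=0.086, Σhalf²=0.362852
Nominal = 1.870. Worst-case = [1.870 - 0.861, 1.870 + 1.340] = [1.009, 3.210]. RSS = √0.362852 = 0.602.

nominal=1.870 wc=[1.009,3.210] rss=0.602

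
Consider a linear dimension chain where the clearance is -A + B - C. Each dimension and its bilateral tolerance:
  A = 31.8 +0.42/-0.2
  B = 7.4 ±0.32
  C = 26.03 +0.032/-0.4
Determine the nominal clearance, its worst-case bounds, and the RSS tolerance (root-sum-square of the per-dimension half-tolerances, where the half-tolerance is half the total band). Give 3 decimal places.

nominal=-50.430 wc=[-51.202,-49.510] rss=0.495

Stack each dimension's contribution:
  -A: nom -31.800 → Σnom=-31.800; wc +0.200/-0.420 → slack +0.200/-0.420; half-tol=0.310, Σhalf²=0.096100
  +B: nom +7.400 → Σnom=-24.400; wc +0.320/-0.320 → slack +0.520/-0.740; half-tol=0.320, Σhalf²=0.198500
  -C: nom -26.030 → Σnom=-50.430; wc +0.400/-0.032 → slack +0.920/-0.772; half-tol=0.216, Σhalf²=0.245156
Nominal = -50.430. Worst-case = [-50.430 - 0.772, -50.430 + 0.920] = [-51.202, -49.510]. RSS = √0.245156 = 0.495.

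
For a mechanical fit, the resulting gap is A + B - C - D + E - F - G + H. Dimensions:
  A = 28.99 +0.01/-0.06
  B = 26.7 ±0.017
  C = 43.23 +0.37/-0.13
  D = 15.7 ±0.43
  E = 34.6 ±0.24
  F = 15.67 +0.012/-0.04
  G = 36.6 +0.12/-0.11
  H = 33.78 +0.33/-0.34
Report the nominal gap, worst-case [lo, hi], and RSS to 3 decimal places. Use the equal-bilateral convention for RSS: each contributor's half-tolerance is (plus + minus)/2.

Stack each dimension's contribution:
  +A: nom +28.990 → Σnom=28.990; wc +0.010/-0.060 → slack +0.010/-0.060; half-tol=0.035, Σhalf²=0.001225
  +B: nom +26.700 → Σnom=55.690; wc +0.017/-0.017 → slack +0.027/-0.077; half-tol=0.017, Σhalf²=0.001514
  -C: nom -43.230 → Σnom=12.460; wc +0.130/-0.370 → slack +0.157/-0.447; half-tol=0.250, Σhalf²=0.064014
  -D: nom -15.700 → Σnom=-3.240; wc +0.430/-0.430 → slack +0.587/-0.877; half-tol=0.430, Σhalf²=0.248914
  +E: nom +34.600 → Σnom=31.360; wc +0.240/-0.240 → slack +0.827/-1.117; half-tol=0.240, Σhalf²=0.306514
  -F: nom -15.670 → Σnom=15.690; wc +0.040/-0.012 → slack +0.867/-1.129; half-tol=0.026, Σhalf²=0.307190
  -G: nom -36.600 → Σnom=-20.910; wc +0.110/-0.120 → slack +0.977/-1.249; half-tol=0.115, Σhalf²=0.320415
  +H: nom +33.780 → Σnom=12.870; wc +0.330/-0.340 → slack +1.307/-1.589; half-tol=0.335, Σhalf²=0.432640
Nominal = 12.870. Worst-case = [12.870 - 1.589, 12.870 + 1.307] = [11.281, 14.177]. RSS = √0.432640 = 0.658.

nominal=12.870 wc=[11.281,14.177] rss=0.658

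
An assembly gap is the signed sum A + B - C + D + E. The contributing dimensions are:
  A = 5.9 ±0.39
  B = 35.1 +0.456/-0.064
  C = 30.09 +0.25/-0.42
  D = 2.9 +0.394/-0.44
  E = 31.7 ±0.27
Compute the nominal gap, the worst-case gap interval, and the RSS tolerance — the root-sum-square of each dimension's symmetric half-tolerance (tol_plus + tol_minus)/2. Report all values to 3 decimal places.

nominal=45.510 wc=[44.096,47.440] rss=0.761

Stack each dimension's contribution:
  +A: nom +5.900 → Σnom=5.900; wc +0.390/-0.390 → slack +0.390/-0.390; half-tol=0.390, Σhalf²=0.152100
  +B: nom +35.100 → Σnom=41.000; wc +0.456/-0.064 → slack +0.846/-0.454; half-tol=0.260, Σhalf²=0.219700
  -C: nom -30.090 → Σnom=10.910; wc +0.420/-0.250 → slack +1.266/-0.704; half-tol=0.335, Σhalf²=0.331925
  +D: nom +2.900 → Σnom=13.810; wc +0.394/-0.440 → slack +1.660/-1.144; half-tol=0.417, Σhalf²=0.505814
  +E: nom +31.700 → Σnom=45.510; wc +0.270/-0.270 → slack +1.930/-1.414; half-tol=0.270, Σhalf²=0.578714
Nominal = 45.510. Worst-case = [45.510 - 1.414, 45.510 + 1.930] = [44.096, 47.440]. RSS = √0.578714 = 0.761.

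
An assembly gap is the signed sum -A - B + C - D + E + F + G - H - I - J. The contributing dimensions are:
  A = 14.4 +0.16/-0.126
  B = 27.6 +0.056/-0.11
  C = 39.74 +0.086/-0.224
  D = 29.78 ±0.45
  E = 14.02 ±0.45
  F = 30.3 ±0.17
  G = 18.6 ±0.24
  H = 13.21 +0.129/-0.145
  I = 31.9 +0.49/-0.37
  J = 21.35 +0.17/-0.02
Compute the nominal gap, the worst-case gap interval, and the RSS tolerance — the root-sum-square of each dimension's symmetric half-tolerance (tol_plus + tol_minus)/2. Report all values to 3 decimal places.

nominal=-35.580 wc=[-38.119,-33.413] rss=0.869

Stack each dimension's contribution:
  -A: nom -14.400 → Σnom=-14.400; wc +0.126/-0.160 → slack +0.126/-0.160; half-tol=0.143, Σhalf²=0.020449
  -B: nom -27.600 → Σnom=-42.000; wc +0.110/-0.056 → slack +0.236/-0.216; half-tol=0.083, Σhalf²=0.027338
  +C: nom +39.740 → Σnom=-2.260; wc +0.086/-0.224 → slack +0.322/-0.440; half-tol=0.155, Σhalf²=0.051363
  -D: nom -29.780 → Σnom=-32.040; wc +0.450/-0.450 → slack +0.772/-0.890; half-tol=0.450, Σhalf²=0.253863
  +E: nom +14.020 → Σnom=-18.020; wc +0.450/-0.450 → slack +1.222/-1.340; half-tol=0.450, Σhalf²=0.456363
  +F: nom +30.300 → Σnom=12.280; wc +0.170/-0.170 → slack +1.392/-1.510; half-tol=0.170, Σhalf²=0.485263
  +G: nom +18.600 → Σnom=30.880; wc +0.240/-0.240 → slack +1.632/-1.750; half-tol=0.240, Σhalf²=0.542863
  -H: nom -13.210 → Σnom=17.670; wc +0.145/-0.129 → slack +1.777/-1.879; half-tol=0.137, Σhalf²=0.561632
  -I: nom -31.900 → Σnom=-14.230; wc +0.370/-0.490 → slack +2.147/-2.369; half-tol=0.430, Σhalf²=0.746532
  -J: nom -21.350 → Σnom=-35.580; wc +0.020/-0.170 → slack +2.167/-2.539; half-tol=0.095, Σhalf²=0.755557
Nominal = -35.580. Worst-case = [-35.580 - 2.539, -35.580 + 2.167] = [-38.119, -33.413]. RSS = √0.755557 = 0.869.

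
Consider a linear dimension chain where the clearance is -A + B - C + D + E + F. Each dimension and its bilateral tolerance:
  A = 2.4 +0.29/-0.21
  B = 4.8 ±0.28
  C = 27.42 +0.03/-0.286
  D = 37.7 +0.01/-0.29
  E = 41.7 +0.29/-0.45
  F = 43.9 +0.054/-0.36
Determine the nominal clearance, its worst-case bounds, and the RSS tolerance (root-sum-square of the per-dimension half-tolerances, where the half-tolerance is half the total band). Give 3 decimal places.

nominal=98.280 wc=[96.580,99.410] rss=0.607

Stack each dimension's contribution:
  -A: nom -2.400 → Σnom=-2.400; wc +0.210/-0.290 → slack +0.210/-0.290; half-tol=0.250, Σhalf²=0.062500
  +B: nom +4.800 → Σnom=2.400; wc +0.280/-0.280 → slack +0.490/-0.570; half-tol=0.280, Σhalf²=0.140900
  -C: nom -27.420 → Σnom=-25.020; wc +0.286/-0.030 → slack +0.776/-0.600; half-tol=0.158, Σhalf²=0.165864
  +D: nom +37.700 → Σnom=12.680; wc +0.010/-0.290 → slack +0.786/-0.890; half-tol=0.150, Σhalf²=0.188364
  +E: nom +41.700 → Σnom=54.380; wc +0.290/-0.450 → slack +1.076/-1.340; half-tol=0.370, Σhalf²=0.325264
  +F: nom +43.900 → Σnom=98.280; wc +0.054/-0.360 → slack +1.130/-1.700; half-tol=0.207, Σhalf²=0.368113
Nominal = 98.280. Worst-case = [98.280 - 1.700, 98.280 + 1.130] = [96.580, 99.410]. RSS = √0.368113 = 0.607.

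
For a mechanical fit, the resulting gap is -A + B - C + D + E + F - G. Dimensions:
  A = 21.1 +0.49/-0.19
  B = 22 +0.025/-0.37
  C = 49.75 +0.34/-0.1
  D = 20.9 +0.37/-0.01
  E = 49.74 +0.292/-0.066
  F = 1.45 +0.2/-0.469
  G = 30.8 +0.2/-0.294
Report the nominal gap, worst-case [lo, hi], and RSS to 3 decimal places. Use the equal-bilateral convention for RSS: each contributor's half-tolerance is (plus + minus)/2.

Stack each dimension's contribution:
  -A: nom -21.100 → Σnom=-21.100; wc +0.190/-0.490 → slack +0.190/-0.490; half-tol=0.340, Σhalf²=0.115600
  +B: nom +22.000 → Σnom=0.900; wc +0.025/-0.370 → slack +0.215/-0.860; half-tol=0.198, Σhalf²=0.154606
  -C: nom -49.750 → Σnom=-48.850; wc +0.100/-0.340 → slack +0.315/-1.200; half-tol=0.220, Σhalf²=0.203006
  +D: nom +20.900 → Σnom=-27.950; wc +0.370/-0.010 → slack +0.685/-1.210; half-tol=0.190, Σhalf²=0.239106
  +E: nom +49.740 → Σnom=21.790; wc +0.292/-0.066 → slack +0.977/-1.276; half-tol=0.179, Σhalf²=0.271147
  +F: nom +1.450 → Σnom=23.240; wc +0.200/-0.469 → slack +1.177/-1.745; half-tol=0.335, Σhalf²=0.383038
  -G: nom -30.800 → Σnom=-7.560; wc +0.294/-0.200 → slack +1.471/-1.945; half-tol=0.247, Σhalf²=0.444047
Nominal = -7.560. Worst-case = [-7.560 - 1.945, -7.560 + 1.471] = [-9.505, -6.089]. RSS = √0.444047 = 0.666.

nominal=-7.560 wc=[-9.505,-6.089] rss=0.666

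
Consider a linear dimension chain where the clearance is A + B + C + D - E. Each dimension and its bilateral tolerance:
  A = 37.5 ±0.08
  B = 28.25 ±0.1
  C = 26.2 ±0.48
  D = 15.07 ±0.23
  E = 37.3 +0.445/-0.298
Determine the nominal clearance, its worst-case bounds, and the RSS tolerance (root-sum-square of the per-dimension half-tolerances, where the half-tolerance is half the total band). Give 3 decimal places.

Stack each dimension's contribution:
  +A: nom +37.500 → Σnom=37.500; wc +0.080/-0.080 → slack +0.080/-0.080; half-tol=0.080, Σhalf²=0.006400
  +B: nom +28.250 → Σnom=65.750; wc +0.100/-0.100 → slack +0.180/-0.180; half-tol=0.100, Σhalf²=0.016400
  +C: nom +26.200 → Σnom=91.950; wc +0.480/-0.480 → slack +0.660/-0.660; half-tol=0.480, Σhalf²=0.246800
  +D: nom +15.070 → Σnom=107.020; wc +0.230/-0.230 → slack +0.890/-0.890; half-tol=0.230, Σhalf²=0.299700
  -E: nom -37.300 → Σnom=69.720; wc +0.298/-0.445 → slack +1.188/-1.335; half-tol=0.371, Σhalf²=0.437712
Nominal = 69.720. Worst-case = [69.720 - 1.335, 69.720 + 1.188] = [68.385, 70.908]. RSS = √0.437712 = 0.662.

nominal=69.720 wc=[68.385,70.908] rss=0.662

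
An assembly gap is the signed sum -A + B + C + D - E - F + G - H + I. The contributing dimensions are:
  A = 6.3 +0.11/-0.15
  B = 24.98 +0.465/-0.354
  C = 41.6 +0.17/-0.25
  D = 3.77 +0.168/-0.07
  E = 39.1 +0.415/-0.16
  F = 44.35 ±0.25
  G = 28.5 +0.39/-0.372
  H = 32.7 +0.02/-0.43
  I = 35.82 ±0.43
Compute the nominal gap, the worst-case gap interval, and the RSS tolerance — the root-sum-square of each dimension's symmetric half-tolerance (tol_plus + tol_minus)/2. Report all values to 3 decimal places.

nominal=12.220 wc=[9.949,14.833] rss=0.877

Stack each dimension's contribution:
  -A: nom -6.300 → Σnom=-6.300; wc +0.150/-0.110 → slack +0.150/-0.110; half-tol=0.130, Σhalf²=0.016900
  +B: nom +24.980 → Σnom=18.680; wc +0.465/-0.354 → slack +0.615/-0.464; half-tol=0.409, Σhalf²=0.184590
  +C: nom +41.600 → Σnom=60.280; wc +0.170/-0.250 → slack +0.785/-0.714; half-tol=0.210, Σhalf²=0.228690
  +D: nom +3.770 → Σnom=64.050; wc +0.168/-0.070 → slack +0.953/-0.784; half-tol=0.119, Σhalf²=0.242851
  -E: nom -39.100 → Σnom=24.950; wc +0.160/-0.415 → slack +1.113/-1.199; half-tol=0.287, Σhalf²=0.325507
  -F: nom -44.350 → Σnom=-19.400; wc +0.250/-0.250 → slack +1.363/-1.449; half-tol=0.250, Σhalf²=0.388007
  +G: nom +28.500 → Σnom=9.100; wc +0.390/-0.372 → slack +1.753/-1.821; half-tol=0.381, Σhalf²=0.533168
  -H: nom -32.700 → Σnom=-23.600; wc +0.430/-0.020 → slack +2.183/-1.841; half-tol=0.225, Σhalf²=0.583793
  +I: nom +35.820 → Σnom=12.220; wc +0.430/-0.430 → slack +2.613/-2.271; half-tol=0.430, Σhalf²=0.768693
Nominal = 12.220. Worst-case = [12.220 - 2.271, 12.220 + 2.613] = [9.949, 14.833]. RSS = √0.768693 = 0.877.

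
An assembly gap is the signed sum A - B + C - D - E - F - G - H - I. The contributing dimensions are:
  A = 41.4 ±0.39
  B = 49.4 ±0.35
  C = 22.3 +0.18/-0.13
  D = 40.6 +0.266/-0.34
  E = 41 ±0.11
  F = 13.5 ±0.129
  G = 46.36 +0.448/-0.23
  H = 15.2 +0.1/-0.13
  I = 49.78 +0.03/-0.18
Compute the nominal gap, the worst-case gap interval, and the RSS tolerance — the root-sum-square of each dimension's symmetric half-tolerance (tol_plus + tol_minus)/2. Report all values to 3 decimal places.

Stack each dimension's contribution:
  +A: nom +41.400 → Σnom=41.400; wc +0.390/-0.390 → slack +0.390/-0.390; half-tol=0.390, Σhalf²=0.152100
  -B: nom -49.400 → Σnom=-8.000; wc +0.350/-0.350 → slack +0.740/-0.740; half-tol=0.350, Σhalf²=0.274600
  +C: nom +22.300 → Σnom=14.300; wc +0.180/-0.130 → slack +0.920/-0.870; half-tol=0.155, Σhalf²=0.298625
  -D: nom -40.600 → Σnom=-26.300; wc +0.340/-0.266 → slack +1.260/-1.136; half-tol=0.303, Σhalf²=0.390434
  -E: nom -41.000 → Σnom=-67.300; wc +0.110/-0.110 → slack +1.370/-1.246; half-tol=0.110, Σhalf²=0.402534
  -F: nom -13.500 → Σnom=-80.800; wc +0.129/-0.129 → slack +1.499/-1.375; half-tol=0.129, Σhalf²=0.419175
  -G: nom -46.360 → Σnom=-127.160; wc +0.230/-0.448 → slack +1.729/-1.823; half-tol=0.339, Σhalf²=0.534096
  -H: nom -15.200 → Σnom=-142.360; wc +0.130/-0.100 → slack +1.859/-1.923; half-tol=0.115, Σhalf²=0.547321
  -I: nom -49.780 → Σnom=-192.140; wc +0.180/-0.030 → slack +2.039/-1.953; half-tol=0.105, Σhalf²=0.558346
Nominal = -192.140. Worst-case = [-192.140 - 1.953, -192.140 + 2.039] = [-194.093, -190.101]. RSS = √0.558346 = 0.747.

nominal=-192.140 wc=[-194.093,-190.101] rss=0.747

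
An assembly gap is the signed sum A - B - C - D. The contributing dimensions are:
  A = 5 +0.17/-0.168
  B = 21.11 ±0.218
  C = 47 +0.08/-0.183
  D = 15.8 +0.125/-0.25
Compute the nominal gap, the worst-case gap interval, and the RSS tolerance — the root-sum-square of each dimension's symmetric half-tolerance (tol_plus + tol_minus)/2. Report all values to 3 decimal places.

Stack each dimension's contribution:
  +A: nom +5.000 → Σnom=5.000; wc +0.170/-0.168 → slack +0.170/-0.168; half-tol=0.169, Σhalf²=0.028561
  -B: nom -21.110 → Σnom=-16.110; wc +0.218/-0.218 → slack +0.388/-0.386; half-tol=0.218, Σhalf²=0.076085
  -C: nom -47.000 → Σnom=-63.110; wc +0.183/-0.080 → slack +0.571/-0.466; half-tol=0.132, Σhalf²=0.093377
  -D: nom -15.800 → Σnom=-78.910; wc +0.250/-0.125 → slack +0.821/-0.591; half-tol=0.188, Σhalf²=0.128533
Nominal = -78.910. Worst-case = [-78.910 - 0.591, -78.910 + 0.821] = [-79.501, -78.089]. RSS = √0.128533 = 0.359.

nominal=-78.910 wc=[-79.501,-78.089] rss=0.359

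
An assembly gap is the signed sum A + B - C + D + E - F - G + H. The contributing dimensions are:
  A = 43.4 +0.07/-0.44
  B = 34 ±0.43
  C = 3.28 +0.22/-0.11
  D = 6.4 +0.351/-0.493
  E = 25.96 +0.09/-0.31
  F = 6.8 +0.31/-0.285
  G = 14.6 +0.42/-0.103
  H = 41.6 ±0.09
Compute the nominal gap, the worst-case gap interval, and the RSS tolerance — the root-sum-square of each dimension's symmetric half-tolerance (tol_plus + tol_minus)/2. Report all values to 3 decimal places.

nominal=126.680 wc=[123.967,128.209] rss=0.813

Stack each dimension's contribution:
  +A: nom +43.400 → Σnom=43.400; wc +0.070/-0.440 → slack +0.070/-0.440; half-tol=0.255, Σhalf²=0.065025
  +B: nom +34.000 → Σnom=77.400; wc +0.430/-0.430 → slack +0.500/-0.870; half-tol=0.430, Σhalf²=0.249925
  -C: nom -3.280 → Σnom=74.120; wc +0.110/-0.220 → slack +0.610/-1.090; half-tol=0.165, Σhalf²=0.277150
  +D: nom +6.400 → Σnom=80.520; wc +0.351/-0.493 → slack +0.961/-1.583; half-tol=0.422, Σhalf²=0.455234
  +E: nom +25.960 → Σnom=106.480; wc +0.090/-0.310 → slack +1.051/-1.893; half-tol=0.200, Σhalf²=0.495234
  -F: nom -6.800 → Σnom=99.680; wc +0.285/-0.310 → slack +1.336/-2.203; half-tol=0.297, Σhalf²=0.583740
  -G: nom -14.600 → Σnom=85.080; wc +0.103/-0.420 → slack +1.439/-2.623; half-tol=0.262, Σhalf²=0.652123
  +H: nom +41.600 → Σnom=126.680; wc +0.090/-0.090 → slack +1.529/-2.713; half-tol=0.090, Σhalf²=0.660223
Nominal = 126.680. Worst-case = [126.680 - 2.713, 126.680 + 1.529] = [123.967, 128.209]. RSS = √0.660223 = 0.813.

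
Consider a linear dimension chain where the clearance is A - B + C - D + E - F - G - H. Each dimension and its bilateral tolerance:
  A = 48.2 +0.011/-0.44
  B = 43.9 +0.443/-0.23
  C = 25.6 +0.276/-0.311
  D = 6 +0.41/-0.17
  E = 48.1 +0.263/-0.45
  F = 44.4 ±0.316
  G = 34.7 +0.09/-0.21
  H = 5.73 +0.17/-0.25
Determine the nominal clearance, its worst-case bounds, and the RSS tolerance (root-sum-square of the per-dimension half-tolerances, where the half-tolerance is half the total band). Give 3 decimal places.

nominal=-12.830 wc=[-15.460,-11.104] rss=0.792

Stack each dimension's contribution:
  +A: nom +48.200 → Σnom=48.200; wc +0.011/-0.440 → slack +0.011/-0.440; half-tol=0.226, Σhalf²=0.050850
  -B: nom -43.900 → Σnom=4.300; wc +0.230/-0.443 → slack +0.241/-0.883; half-tol=0.337, Σhalf²=0.164083
  +C: nom +25.600 → Σnom=29.900; wc +0.276/-0.311 → slack +0.517/-1.194; half-tol=0.293, Σhalf²=0.250225
  -D: nom -6.000 → Σnom=23.900; wc +0.170/-0.410 → slack +0.687/-1.604; half-tol=0.290, Σhalf²=0.334325
  +E: nom +48.100 → Σnom=72.000; wc +0.263/-0.450 → slack +0.950/-2.054; half-tol=0.357, Σhalf²=0.461417
  -F: nom -44.400 → Σnom=27.600; wc +0.316/-0.316 → slack +1.266/-2.370; half-tol=0.316, Σhalf²=0.561273
  -G: nom -34.700 → Σnom=-7.100; wc +0.210/-0.090 → slack +1.476/-2.460; half-tol=0.150, Σhalf²=0.583773
  -H: nom -5.730 → Σnom=-12.830; wc +0.250/-0.170 → slack +1.726/-2.630; half-tol=0.210, Σhalf²=0.627873
Nominal = -12.830. Worst-case = [-12.830 - 2.630, -12.830 + 1.726] = [-15.460, -11.104]. RSS = √0.627873 = 0.792.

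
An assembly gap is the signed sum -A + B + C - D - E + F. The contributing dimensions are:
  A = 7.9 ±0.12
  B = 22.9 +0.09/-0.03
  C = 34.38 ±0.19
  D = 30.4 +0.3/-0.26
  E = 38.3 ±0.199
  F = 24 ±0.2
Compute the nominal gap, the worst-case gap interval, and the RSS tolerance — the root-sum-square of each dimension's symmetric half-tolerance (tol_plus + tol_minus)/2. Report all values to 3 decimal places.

Stack each dimension's contribution:
  -A: nom -7.900 → Σnom=-7.900; wc +0.120/-0.120 → slack +0.120/-0.120; half-tol=0.120, Σhalf²=0.014400
  +B: nom +22.900 → Σnom=15.000; wc +0.090/-0.030 → slack +0.210/-0.150; half-tol=0.060, Σhalf²=0.018000
  +C: nom +34.380 → Σnom=49.380; wc +0.190/-0.190 → slack +0.400/-0.340; half-tol=0.190, Σhalf²=0.054100
  -D: nom -30.400 → Σnom=18.980; wc +0.260/-0.300 → slack +0.660/-0.640; half-tol=0.280, Σhalf²=0.132500
  -E: nom -38.300 → Σnom=-19.320; wc +0.199/-0.199 → slack +0.859/-0.839; half-tol=0.199, Σhalf²=0.172101
  +F: nom +24.000 → Σnom=4.680; wc +0.200/-0.200 → slack +1.059/-1.039; half-tol=0.200, Σhalf²=0.212101
Nominal = 4.680. Worst-case = [4.680 - 1.039, 4.680 + 1.059] = [3.641, 5.739]. RSS = √0.212101 = 0.461.

nominal=4.680 wc=[3.641,5.739] rss=0.461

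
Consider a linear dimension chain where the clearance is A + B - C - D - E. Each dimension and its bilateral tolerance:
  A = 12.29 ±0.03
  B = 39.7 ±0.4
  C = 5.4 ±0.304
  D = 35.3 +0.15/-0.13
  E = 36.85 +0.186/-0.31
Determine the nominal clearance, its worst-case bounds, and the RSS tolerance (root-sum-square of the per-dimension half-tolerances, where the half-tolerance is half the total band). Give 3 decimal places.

Stack each dimension's contribution:
  +A: nom +12.290 → Σnom=12.290; wc +0.030/-0.030 → slack +0.030/-0.030; half-tol=0.030, Σhalf²=0.000900
  +B: nom +39.700 → Σnom=51.990; wc +0.400/-0.400 → slack +0.430/-0.430; half-tol=0.400, Σhalf²=0.160900
  -C: nom -5.400 → Σnom=46.590; wc +0.304/-0.304 → slack +0.734/-0.734; half-tol=0.304, Σhalf²=0.253316
  -D: nom -35.300 → Σnom=11.290; wc +0.130/-0.150 → slack +0.864/-0.884; half-tol=0.140, Σhalf²=0.272916
  -E: nom -36.850 → Σnom=-25.560; wc +0.310/-0.186 → slack +1.174/-1.070; half-tol=0.248, Σhalf²=0.334420
Nominal = -25.560. Worst-case = [-25.560 - 1.070, -25.560 + 1.174] = [-26.630, -24.386]. RSS = √0.334420 = 0.578.

nominal=-25.560 wc=[-26.630,-24.386] rss=0.578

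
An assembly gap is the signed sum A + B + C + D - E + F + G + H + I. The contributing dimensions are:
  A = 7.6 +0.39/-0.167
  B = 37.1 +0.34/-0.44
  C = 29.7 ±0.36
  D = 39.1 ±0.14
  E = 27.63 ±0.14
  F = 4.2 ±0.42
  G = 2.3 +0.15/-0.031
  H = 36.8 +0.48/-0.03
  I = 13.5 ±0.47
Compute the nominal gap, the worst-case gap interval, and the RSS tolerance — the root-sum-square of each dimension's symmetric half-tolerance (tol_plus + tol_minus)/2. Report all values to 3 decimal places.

nominal=142.670 wc=[140.472,145.560] rss=0.932

Stack each dimension's contribution:
  +A: nom +7.600 → Σnom=7.600; wc +0.390/-0.167 → slack +0.390/-0.167; half-tol=0.279, Σhalf²=0.077562
  +B: nom +37.100 → Σnom=44.700; wc +0.340/-0.440 → slack +0.730/-0.607; half-tol=0.390, Σhalf²=0.229662
  +C: nom +29.700 → Σnom=74.400; wc +0.360/-0.360 → slack +1.090/-0.967; half-tol=0.360, Σhalf²=0.359262
  +D: nom +39.100 → Σnom=113.500; wc +0.140/-0.140 → slack +1.230/-1.107; half-tol=0.140, Σhalf²=0.378862
  -E: nom -27.630 → Σnom=85.870; wc +0.140/-0.140 → slack +1.370/-1.247; half-tol=0.140, Σhalf²=0.398462
  +F: nom +4.200 → Σnom=90.070; wc +0.420/-0.420 → slack +1.790/-1.667; half-tol=0.420, Σhalf²=0.574862
  +G: nom +2.300 → Σnom=92.370; wc +0.150/-0.031 → slack +1.940/-1.698; half-tol=0.090, Σhalf²=0.583052
  +H: nom +36.800 → Σnom=129.170; wc +0.480/-0.030 → slack +2.420/-1.728; half-tol=0.255, Σhalf²=0.648077
  +I: nom +13.500 → Σnom=142.670; wc +0.470/-0.470 → slack +2.890/-2.198; half-tol=0.470, Σhalf²=0.868977
Nominal = 142.670. Worst-case = [142.670 - 2.198, 142.670 + 2.890] = [140.472, 145.560]. RSS = √0.868977 = 0.932.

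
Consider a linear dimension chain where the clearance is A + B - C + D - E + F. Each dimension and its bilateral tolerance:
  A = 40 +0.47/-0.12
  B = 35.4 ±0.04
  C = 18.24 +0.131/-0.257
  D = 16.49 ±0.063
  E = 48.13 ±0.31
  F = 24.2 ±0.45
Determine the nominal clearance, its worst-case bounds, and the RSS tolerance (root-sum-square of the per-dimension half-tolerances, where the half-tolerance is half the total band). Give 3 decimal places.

Stack each dimension's contribution:
  +A: nom +40.000 → Σnom=40.000; wc +0.470/-0.120 → slack +0.470/-0.120; half-tol=0.295, Σhalf²=0.087025
  +B: nom +35.400 → Σnom=75.400; wc +0.040/-0.040 → slack +0.510/-0.160; half-tol=0.040, Σhalf²=0.088625
  -C: nom -18.240 → Σnom=57.160; wc +0.257/-0.131 → slack +0.767/-0.291; half-tol=0.194, Σhalf²=0.126261
  +D: nom +16.490 → Σnom=73.650; wc +0.063/-0.063 → slack +0.830/-0.354; half-tol=0.063, Σhalf²=0.130230
  -E: nom -48.130 → Σnom=25.520; wc +0.310/-0.310 → slack +1.140/-0.664; half-tol=0.310, Σhalf²=0.226330
  +F: nom +24.200 → Σnom=49.720; wc +0.450/-0.450 → slack +1.590/-1.114; half-tol=0.450, Σhalf²=0.428830
Nominal = 49.720. Worst-case = [49.720 - 1.114, 49.720 + 1.590] = [48.606, 51.310]. RSS = √0.428830 = 0.655.

nominal=49.720 wc=[48.606,51.310] rss=0.655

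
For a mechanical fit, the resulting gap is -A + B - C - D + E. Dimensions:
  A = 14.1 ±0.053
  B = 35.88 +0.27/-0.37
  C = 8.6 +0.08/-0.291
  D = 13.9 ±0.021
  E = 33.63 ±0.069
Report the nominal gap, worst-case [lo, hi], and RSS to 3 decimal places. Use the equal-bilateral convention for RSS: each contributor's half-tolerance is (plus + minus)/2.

nominal=32.910 wc=[32.317,33.614] rss=0.381

Stack each dimension's contribution:
  -A: nom -14.100 → Σnom=-14.100; wc +0.053/-0.053 → slack +0.053/-0.053; half-tol=0.053, Σhalf²=0.002809
  +B: nom +35.880 → Σnom=21.780; wc +0.270/-0.370 → slack +0.323/-0.423; half-tol=0.320, Σhalf²=0.105209
  -C: nom -8.600 → Σnom=13.180; wc +0.291/-0.080 → slack +0.614/-0.503; half-tol=0.185, Σhalf²=0.139619
  -D: nom -13.900 → Σnom=-0.720; wc +0.021/-0.021 → slack +0.635/-0.524; half-tol=0.021, Σhalf²=0.140060
  +E: nom +33.630 → Σnom=32.910; wc +0.069/-0.069 → slack +0.704/-0.593; half-tol=0.069, Σhalf²=0.144821
Nominal = 32.910. Worst-case = [32.910 - 0.593, 32.910 + 0.704] = [32.317, 33.614]. RSS = √0.144821 = 0.381.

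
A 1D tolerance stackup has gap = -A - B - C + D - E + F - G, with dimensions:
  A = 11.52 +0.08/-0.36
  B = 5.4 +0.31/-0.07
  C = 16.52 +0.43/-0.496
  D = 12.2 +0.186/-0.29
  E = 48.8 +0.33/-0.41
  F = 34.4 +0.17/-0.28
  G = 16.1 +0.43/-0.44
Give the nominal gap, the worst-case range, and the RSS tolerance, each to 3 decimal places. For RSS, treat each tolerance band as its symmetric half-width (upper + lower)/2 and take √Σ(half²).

Stack each dimension's contribution:
  -A: nom -11.520 → Σnom=-11.520; wc +0.360/-0.080 → slack +0.360/-0.080; half-tol=0.220, Σhalf²=0.048400
  -B: nom -5.400 → Σnom=-16.920; wc +0.070/-0.310 → slack +0.430/-0.390; half-tol=0.190, Σhalf²=0.084500
  -C: nom -16.520 → Σnom=-33.440; wc +0.496/-0.430 → slack +0.926/-0.820; half-tol=0.463, Σhalf²=0.298869
  +D: nom +12.200 → Σnom=-21.240; wc +0.186/-0.290 → slack +1.112/-1.110; half-tol=0.238, Σhalf²=0.355513
  -E: nom -48.800 → Σnom=-70.040; wc +0.410/-0.330 → slack +1.522/-1.440; half-tol=0.370, Σhalf²=0.492413
  +F: nom +34.400 → Σnom=-35.640; wc +0.170/-0.280 → slack +1.692/-1.720; half-tol=0.225, Σhalf²=0.543038
  -G: nom -16.100 → Σnom=-51.740; wc +0.440/-0.430 → slack +2.132/-2.150; half-tol=0.435, Σhalf²=0.732263
Nominal = -51.740. Worst-case = [-51.740 - 2.150, -51.740 + 2.132] = [-53.890, -49.608]. RSS = √0.732263 = 0.856.

nominal=-51.740 wc=[-53.890,-49.608] rss=0.856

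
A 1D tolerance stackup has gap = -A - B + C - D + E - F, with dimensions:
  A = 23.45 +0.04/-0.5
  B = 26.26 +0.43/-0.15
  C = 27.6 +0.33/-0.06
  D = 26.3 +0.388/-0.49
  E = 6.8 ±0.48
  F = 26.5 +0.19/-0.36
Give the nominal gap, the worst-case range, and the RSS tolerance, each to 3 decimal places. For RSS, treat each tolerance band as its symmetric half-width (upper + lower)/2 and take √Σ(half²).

Stack each dimension's contribution:
  -A: nom -23.450 → Σnom=-23.450; wc +0.500/-0.040 → slack +0.500/-0.040; half-tol=0.270, Σhalf²=0.072900
  -B: nom -26.260 → Σnom=-49.710; wc +0.150/-0.430 → slack +0.650/-0.470; half-tol=0.290, Σhalf²=0.157000
  +C: nom +27.600 → Σnom=-22.110; wc +0.330/-0.060 → slack +0.980/-0.530; half-tol=0.195, Σhalf²=0.195025
  -D: nom -26.300 → Σnom=-48.410; wc +0.490/-0.388 → slack +1.470/-0.918; half-tol=0.439, Σhalf²=0.387746
  +E: nom +6.800 → Σnom=-41.610; wc +0.480/-0.480 → slack +1.950/-1.398; half-tol=0.480, Σhalf²=0.618146
  -F: nom -26.500 → Σnom=-68.110; wc +0.360/-0.190 → slack +2.310/-1.588; half-tol=0.275, Σhalf²=0.693771
Nominal = -68.110. Worst-case = [-68.110 - 1.588, -68.110 + 2.310] = [-69.698, -65.800]. RSS = √0.693771 = 0.833.

nominal=-68.110 wc=[-69.698,-65.800] rss=0.833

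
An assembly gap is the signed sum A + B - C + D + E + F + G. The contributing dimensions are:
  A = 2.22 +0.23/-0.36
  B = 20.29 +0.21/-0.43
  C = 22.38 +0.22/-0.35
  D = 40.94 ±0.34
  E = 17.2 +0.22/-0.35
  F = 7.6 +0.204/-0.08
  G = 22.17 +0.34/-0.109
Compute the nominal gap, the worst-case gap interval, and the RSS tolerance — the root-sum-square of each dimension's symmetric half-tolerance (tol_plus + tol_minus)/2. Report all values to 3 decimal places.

nominal=88.040 wc=[86.151,89.934] rss=0.734

Stack each dimension's contribution:
  +A: nom +2.220 → Σnom=2.220; wc +0.230/-0.360 → slack +0.230/-0.360; half-tol=0.295, Σhalf²=0.087025
  +B: nom +20.290 → Σnom=22.510; wc +0.210/-0.430 → slack +0.440/-0.790; half-tol=0.320, Σhalf²=0.189425
  -C: nom -22.380 → Σnom=0.130; wc +0.350/-0.220 → slack +0.790/-1.010; half-tol=0.285, Σhalf²=0.270650
  +D: nom +40.940 → Σnom=41.070; wc +0.340/-0.340 → slack +1.130/-1.350; half-tol=0.340, Σhalf²=0.386250
  +E: nom +17.200 → Σnom=58.270; wc +0.220/-0.350 → slack +1.350/-1.700; half-tol=0.285, Σhalf²=0.467475
  +F: nom +7.600 → Σnom=65.870; wc +0.204/-0.080 → slack +1.554/-1.780; half-tol=0.142, Σhalf²=0.487639
  +G: nom +22.170 → Σnom=88.040; wc +0.340/-0.109 → slack +1.894/-1.889; half-tol=0.225, Σhalf²=0.538039
Nominal = 88.040. Worst-case = [88.040 - 1.889, 88.040 + 1.894] = [86.151, 89.934]. RSS = √0.538039 = 0.734.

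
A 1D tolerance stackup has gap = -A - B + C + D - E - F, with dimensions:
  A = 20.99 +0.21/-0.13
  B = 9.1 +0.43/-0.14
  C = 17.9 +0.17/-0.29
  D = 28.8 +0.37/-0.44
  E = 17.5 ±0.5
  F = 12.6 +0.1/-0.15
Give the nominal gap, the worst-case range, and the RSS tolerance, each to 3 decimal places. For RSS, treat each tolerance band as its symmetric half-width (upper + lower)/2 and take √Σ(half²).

nominal=-13.490 wc=[-15.460,-12.030] rss=0.770

Stack each dimension's contribution:
  -A: nom -20.990 → Σnom=-20.990; wc +0.130/-0.210 → slack +0.130/-0.210; half-tol=0.170, Σhalf²=0.028900
  -B: nom -9.100 → Σnom=-30.090; wc +0.140/-0.430 → slack +0.270/-0.640; half-tol=0.285, Σhalf²=0.110125
  +C: nom +17.900 → Σnom=-12.190; wc +0.170/-0.290 → slack +0.440/-0.930; half-tol=0.230, Σhalf²=0.163025
  +D: nom +28.800 → Σnom=16.610; wc +0.370/-0.440 → slack +0.810/-1.370; half-tol=0.405, Σhalf²=0.327050
  -E: nom -17.500 → Σnom=-0.890; wc +0.500/-0.500 → slack +1.310/-1.870; half-tol=0.500, Σhalf²=0.577050
  -F: nom -12.600 → Σnom=-13.490; wc +0.150/-0.100 → slack +1.460/-1.970; half-tol=0.125, Σhalf²=0.592675
Nominal = -13.490. Worst-case = [-13.490 - 1.970, -13.490 + 1.460] = [-15.460, -12.030]. RSS = √0.592675 = 0.770.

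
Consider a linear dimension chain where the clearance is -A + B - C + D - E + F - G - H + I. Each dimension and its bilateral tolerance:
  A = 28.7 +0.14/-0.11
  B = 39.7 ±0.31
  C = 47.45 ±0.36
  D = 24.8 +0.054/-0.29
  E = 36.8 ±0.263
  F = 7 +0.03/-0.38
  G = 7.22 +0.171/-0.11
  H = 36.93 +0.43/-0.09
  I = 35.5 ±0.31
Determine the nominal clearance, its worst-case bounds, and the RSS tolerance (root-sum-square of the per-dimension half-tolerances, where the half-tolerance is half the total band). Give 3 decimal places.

nominal=-50.100 wc=[-52.754,-48.463] rss=0.752

Stack each dimension's contribution:
  -A: nom -28.700 → Σnom=-28.700; wc +0.110/-0.140 → slack +0.110/-0.140; half-tol=0.125, Σhalf²=0.015625
  +B: nom +39.700 → Σnom=11.000; wc +0.310/-0.310 → slack +0.420/-0.450; half-tol=0.310, Σhalf²=0.111725
  -C: nom -47.450 → Σnom=-36.450; wc +0.360/-0.360 → slack +0.780/-0.810; half-tol=0.360, Σhalf²=0.241325
  +D: nom +24.800 → Σnom=-11.650; wc +0.054/-0.290 → slack +0.834/-1.100; half-tol=0.172, Σhalf²=0.270909
  -E: nom -36.800 → Σnom=-48.450; wc +0.263/-0.263 → slack +1.097/-1.363; half-tol=0.263, Σhalf²=0.340078
  +F: nom +7.000 → Σnom=-41.450; wc +0.030/-0.380 → slack +1.127/-1.743; half-tol=0.205, Σhalf²=0.382103
  -G: nom -7.220 → Σnom=-48.670; wc +0.110/-0.171 → slack +1.237/-1.914; half-tol=0.141, Σhalf²=0.401843
  -H: nom -36.930 → Σnom=-85.600; wc +0.090/-0.430 → slack +1.327/-2.344; half-tol=0.260, Σhalf²=0.469443
  +I: nom +35.500 → Σnom=-50.100; wc +0.310/-0.310 → slack +1.637/-2.654; half-tol=0.310, Σhalf²=0.565543
Nominal = -50.100. Worst-case = [-50.100 - 2.654, -50.100 + 1.637] = [-52.754, -48.463]. RSS = √0.565543 = 0.752.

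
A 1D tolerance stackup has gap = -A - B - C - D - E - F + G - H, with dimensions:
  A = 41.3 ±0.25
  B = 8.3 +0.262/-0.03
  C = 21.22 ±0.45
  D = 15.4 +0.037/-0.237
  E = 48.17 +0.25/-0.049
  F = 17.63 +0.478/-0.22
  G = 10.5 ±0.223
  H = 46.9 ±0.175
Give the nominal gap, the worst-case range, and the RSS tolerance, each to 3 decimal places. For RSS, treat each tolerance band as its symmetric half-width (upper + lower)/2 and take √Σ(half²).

Stack each dimension's contribution:
  -A: nom -41.300 → Σnom=-41.300; wc +0.250/-0.250 → slack +0.250/-0.250; half-tol=0.250, Σhalf²=0.062500
  -B: nom -8.300 → Σnom=-49.600; wc +0.030/-0.262 → slack +0.280/-0.512; half-tol=0.146, Σhalf²=0.083816
  -C: nom -21.220 → Σnom=-70.820; wc +0.450/-0.450 → slack +0.730/-0.962; half-tol=0.450, Σhalf²=0.286316
  -D: nom -15.400 → Σnom=-86.220; wc +0.237/-0.037 → slack +0.967/-0.999; half-tol=0.137, Σhalf²=0.305085
  -E: nom -48.170 → Σnom=-134.390; wc +0.049/-0.250 → slack +1.016/-1.249; half-tol=0.149, Σhalf²=0.327435
  -F: nom -17.630 → Σnom=-152.020; wc +0.220/-0.478 → slack +1.236/-1.727; half-tol=0.349, Σhalf²=0.449236
  +G: nom +10.500 → Σnom=-141.520; wc +0.223/-0.223 → slack +1.459/-1.950; half-tol=0.223, Σhalf²=0.498965
  -H: nom -46.900 → Σnom=-188.420; wc +0.175/-0.175 → slack +1.634/-2.125; half-tol=0.175, Σhalf²=0.529590
Nominal = -188.420. Worst-case = [-188.420 - 2.125, -188.420 + 1.634] = [-190.545, -186.786]. RSS = √0.529590 = 0.728.

nominal=-188.420 wc=[-190.545,-186.786] rss=0.728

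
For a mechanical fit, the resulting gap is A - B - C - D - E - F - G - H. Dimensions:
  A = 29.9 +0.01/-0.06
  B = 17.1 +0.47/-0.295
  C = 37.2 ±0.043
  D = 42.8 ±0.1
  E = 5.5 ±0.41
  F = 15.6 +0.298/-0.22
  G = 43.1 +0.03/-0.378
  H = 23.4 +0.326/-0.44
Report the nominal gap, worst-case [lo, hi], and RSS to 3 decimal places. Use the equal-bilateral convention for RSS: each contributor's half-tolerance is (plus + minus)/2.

nominal=-154.800 wc=[-156.537,-152.904] rss=0.763

Stack each dimension's contribution:
  +A: nom +29.900 → Σnom=29.900; wc +0.010/-0.060 → slack +0.010/-0.060; half-tol=0.035, Σhalf²=0.001225
  -B: nom -17.100 → Σnom=12.800; wc +0.295/-0.470 → slack +0.305/-0.530; half-tol=0.382, Σhalf²=0.147531
  -C: nom -37.200 → Σnom=-24.400; wc +0.043/-0.043 → slack +0.348/-0.573; half-tol=0.043, Σhalf²=0.149380
  -D: nom -42.800 → Σnom=-67.200; wc +0.100/-0.100 → slack +0.448/-0.673; half-tol=0.100, Σhalf²=0.159380
  -E: nom -5.500 → Σnom=-72.700; wc +0.410/-0.410 → slack +0.858/-1.083; half-tol=0.410, Σhalf²=0.327480
  -F: nom -15.600 → Σnom=-88.300; wc +0.220/-0.298 → slack +1.078/-1.381; half-tol=0.259, Σhalf²=0.394561
  -G: nom -43.100 → Σnom=-131.400; wc +0.378/-0.030 → slack +1.456/-1.411; half-tol=0.204, Σhalf²=0.436177
  -H: nom -23.400 → Σnom=-154.800; wc +0.440/-0.326 → slack +1.896/-1.737; half-tol=0.383, Σhalf²=0.582866
Nominal = -154.800. Worst-case = [-154.800 - 1.737, -154.800 + 1.896] = [-156.537, -152.904]. RSS = √0.582866 = 0.763.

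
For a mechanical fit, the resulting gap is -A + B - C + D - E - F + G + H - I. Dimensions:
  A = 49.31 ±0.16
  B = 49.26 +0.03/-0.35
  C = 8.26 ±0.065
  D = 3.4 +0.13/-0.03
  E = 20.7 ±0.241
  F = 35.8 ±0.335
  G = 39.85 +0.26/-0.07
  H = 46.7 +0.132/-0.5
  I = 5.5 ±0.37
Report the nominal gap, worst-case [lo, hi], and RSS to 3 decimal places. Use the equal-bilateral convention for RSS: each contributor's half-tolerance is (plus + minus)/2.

Stack each dimension's contribution:
  -A: nom -49.310 → Σnom=-49.310; wc +0.160/-0.160 → slack +0.160/-0.160; half-tol=0.160, Σhalf²=0.025600
  +B: nom +49.260 → Σnom=-0.050; wc +0.030/-0.350 → slack +0.190/-0.510; half-tol=0.190, Σhalf²=0.061700
  -C: nom -8.260 → Σnom=-8.310; wc +0.065/-0.065 → slack +0.255/-0.575; half-tol=0.065, Σhalf²=0.065925
  +D: nom +3.400 → Σnom=-4.910; wc +0.130/-0.030 → slack +0.385/-0.605; half-tol=0.080, Σhalf²=0.072325
  -E: nom -20.700 → Σnom=-25.610; wc +0.241/-0.241 → slack +0.626/-0.846; half-tol=0.241, Σhalf²=0.130406
  -F: nom -35.800 → Σnom=-61.410; wc +0.335/-0.335 → slack +0.961/-1.181; half-tol=0.335, Σhalf²=0.242631
  +G: nom +39.850 → Σnom=-21.560; wc +0.260/-0.070 → slack +1.221/-1.251; half-tol=0.165, Σhalf²=0.269856
  +H: nom +46.700 → Σnom=25.140; wc +0.132/-0.500 → slack +1.353/-1.751; half-tol=0.316, Σhalf²=0.369712
  -I: nom -5.500 → Σnom=19.640; wc +0.370/-0.370 → slack +1.723/-2.121; half-tol=0.370, Σhalf²=0.506612
Nominal = 19.640. Worst-case = [19.640 - 2.121, 19.640 + 1.723] = [17.519, 21.363]. RSS = √0.506612 = 0.712.

nominal=19.640 wc=[17.519,21.363] rss=0.712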